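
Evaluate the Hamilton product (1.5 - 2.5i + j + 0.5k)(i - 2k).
3.5 - 0.5i - 4.5j - 4k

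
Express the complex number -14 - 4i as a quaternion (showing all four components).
-14 - 4i + 0j + 0k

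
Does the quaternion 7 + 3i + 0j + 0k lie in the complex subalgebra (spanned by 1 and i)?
Yes. The quaternion 7 + 3i has j- and k-coefficients y = z = 0, so it lies in the complex subalgebra spanned by 1 and i.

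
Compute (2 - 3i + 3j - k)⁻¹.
0.087 + 0.1304i - 0.1304j + 0.0435k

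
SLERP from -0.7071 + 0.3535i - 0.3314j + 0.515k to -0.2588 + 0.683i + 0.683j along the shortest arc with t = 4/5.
-0.4304 + 0.7178i + 0.5285j + 0.1423k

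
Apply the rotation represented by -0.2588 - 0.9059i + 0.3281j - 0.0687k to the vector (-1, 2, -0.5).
(-2.013, -0.486, 0.982)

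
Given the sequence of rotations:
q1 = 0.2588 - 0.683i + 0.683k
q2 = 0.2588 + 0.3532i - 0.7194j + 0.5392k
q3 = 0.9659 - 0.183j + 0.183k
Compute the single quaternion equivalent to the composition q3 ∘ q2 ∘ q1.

q2 · q1 = -0.0601 - 0.5767i - 0.7957j - 0.175k
q3 · q2 · q1 = -0.1716 - 0.3794i - 0.8631j - 0.2856k
-0.1716 - 0.3794i - 0.8631j - 0.2856k


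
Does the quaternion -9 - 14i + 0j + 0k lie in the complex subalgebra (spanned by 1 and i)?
Yes. The quaternion -9 - 14i has j- and k-coefficients y = z = 0, so it lies in the complex subalgebra spanned by 1 and i.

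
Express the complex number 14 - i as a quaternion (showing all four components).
14 - i + 0j + 0k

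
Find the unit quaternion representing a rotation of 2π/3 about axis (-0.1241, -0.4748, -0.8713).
0.5 - 0.1075i - 0.4112j - 0.7546k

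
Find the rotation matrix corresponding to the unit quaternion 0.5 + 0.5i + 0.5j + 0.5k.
[[0, 0, 1], [1, 0, 0], [0, 1, 0]]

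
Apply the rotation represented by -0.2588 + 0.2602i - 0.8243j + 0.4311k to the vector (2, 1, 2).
(-0.365, -1.963, -2.239)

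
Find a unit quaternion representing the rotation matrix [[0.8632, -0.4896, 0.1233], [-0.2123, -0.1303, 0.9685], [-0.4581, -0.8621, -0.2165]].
0.6157 - 0.7433i + 0.2361j + 0.1126k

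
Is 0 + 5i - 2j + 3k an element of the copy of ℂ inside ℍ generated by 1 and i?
No. The quaternion 5i - 2j + 3k has j-coefficient y = -2 and k-coefficient z = 3, not both zero, so it does not lie in the complex subalgebra spanned by 1 and i.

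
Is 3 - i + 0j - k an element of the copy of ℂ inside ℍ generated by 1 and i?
No. The quaternion 3 - i - k has j-coefficient y = 0 and k-coefficient z = -1, not both zero, so it does not lie in the complex subalgebra spanned by 1 and i.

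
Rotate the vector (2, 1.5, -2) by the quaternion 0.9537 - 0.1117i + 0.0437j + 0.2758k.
(0.841, 1.793, -2.516)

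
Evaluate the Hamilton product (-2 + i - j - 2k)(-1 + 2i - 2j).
-2 - 9i + j + 2k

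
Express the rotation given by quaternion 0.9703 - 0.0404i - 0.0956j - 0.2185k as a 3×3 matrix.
[[0.8862, 0.4317, -0.1679], [-0.4163, 0.9013, 0.1202], [0.2032, -0.0366, 0.9785]]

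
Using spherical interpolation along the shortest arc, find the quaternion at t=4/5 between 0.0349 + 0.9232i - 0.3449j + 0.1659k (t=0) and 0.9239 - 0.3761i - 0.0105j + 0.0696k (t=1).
-0.8125 + 0.577i - 0.0812j - 0.0183k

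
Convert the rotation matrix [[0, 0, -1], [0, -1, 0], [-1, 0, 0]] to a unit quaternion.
-0.7071i + 0.7071k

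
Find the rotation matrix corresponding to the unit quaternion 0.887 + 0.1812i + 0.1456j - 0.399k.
[[0.6392, 0.7606, 0.1137], [-0.6551, 0.6159, -0.4376], [-0.4029, 0.2053, 0.8919]]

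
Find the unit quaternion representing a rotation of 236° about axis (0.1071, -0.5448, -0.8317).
-0.4695 + 0.0946i - 0.481j - 0.7343k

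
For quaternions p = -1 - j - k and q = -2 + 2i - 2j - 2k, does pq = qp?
No: pq = -2 - 2i + 2j + 6k ≠ -2 - 2i + 6j + 2k = qp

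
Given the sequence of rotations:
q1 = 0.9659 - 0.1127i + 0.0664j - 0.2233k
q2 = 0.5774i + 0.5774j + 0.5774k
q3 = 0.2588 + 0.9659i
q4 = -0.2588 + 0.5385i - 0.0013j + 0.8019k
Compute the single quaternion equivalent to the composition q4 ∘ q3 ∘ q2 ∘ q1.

q2 · q1 = 0.1557 + 0.3904i + 0.6216j + 0.6611k
q3 · q2 · q1 = -0.3368 + 0.2514i - 0.4777j + 0.7715k
q4 · q3 · q2 · q1 = -0.6675 + 0.1356i - 0.0898j - 0.7267k
-0.6675 + 0.1356i - 0.0898j - 0.7267k


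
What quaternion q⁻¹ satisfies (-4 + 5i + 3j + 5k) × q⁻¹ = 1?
-0.0533 - 0.0667i - 0.04j - 0.0667k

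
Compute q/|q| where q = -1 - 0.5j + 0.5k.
-0.8165 - 0.4082j + 0.4082k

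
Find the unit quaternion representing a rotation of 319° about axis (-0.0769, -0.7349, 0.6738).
-0.9367 - 0.0269i - 0.2574j + 0.236k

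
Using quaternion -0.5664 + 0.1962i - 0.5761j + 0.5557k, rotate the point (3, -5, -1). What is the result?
(-3.732, -3.676, 2.75)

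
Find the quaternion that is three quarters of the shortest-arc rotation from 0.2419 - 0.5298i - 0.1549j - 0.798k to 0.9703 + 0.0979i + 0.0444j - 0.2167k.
0.8951 - 0.0865i - 0.012j - 0.4372k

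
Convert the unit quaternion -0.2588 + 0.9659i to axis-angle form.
axis = (1, 0, 0), θ = 7π/6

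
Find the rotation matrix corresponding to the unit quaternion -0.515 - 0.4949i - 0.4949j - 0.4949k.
[[0.0203, -0.0199, 0.9996], [0.9996, 0.0203, -0.0199], [-0.0199, 0.9996, 0.0203]]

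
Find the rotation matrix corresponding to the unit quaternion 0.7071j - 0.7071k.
[[-1, 0, 0], [0, 0, -1], [0, -1, 0]]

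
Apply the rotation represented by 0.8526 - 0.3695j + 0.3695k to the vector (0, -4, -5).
(5.671, -1.542, -2.542)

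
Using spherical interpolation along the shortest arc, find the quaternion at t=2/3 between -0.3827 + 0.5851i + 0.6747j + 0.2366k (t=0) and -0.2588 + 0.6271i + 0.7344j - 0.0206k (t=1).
-0.3032 + 0.6191i + 0.7214j + 0.0661k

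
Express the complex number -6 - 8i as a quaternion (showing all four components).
-6 - 8i + 0j + 0k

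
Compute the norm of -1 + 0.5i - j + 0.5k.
1.581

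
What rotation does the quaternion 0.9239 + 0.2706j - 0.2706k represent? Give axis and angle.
axis = (0, √2/2, -√2/2), θ = π/4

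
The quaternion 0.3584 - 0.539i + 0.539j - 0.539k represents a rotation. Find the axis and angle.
axis = (-√3/3, √3/3, -√3/3), θ = 138°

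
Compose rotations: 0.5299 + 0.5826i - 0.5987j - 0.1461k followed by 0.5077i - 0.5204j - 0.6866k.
-0.7077 - 0.066i - 0.6016j - 0.3646k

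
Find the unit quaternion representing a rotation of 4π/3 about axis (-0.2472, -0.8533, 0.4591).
-0.5 - 0.2141i - 0.739j + 0.3976k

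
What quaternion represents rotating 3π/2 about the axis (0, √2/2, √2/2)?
-0.7071 + 0.5j + 0.5k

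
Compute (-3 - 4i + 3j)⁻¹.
-0.0882 + 0.1176i - 0.0882j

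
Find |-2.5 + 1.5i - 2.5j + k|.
3.969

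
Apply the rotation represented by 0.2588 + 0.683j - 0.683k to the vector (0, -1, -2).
(-1.061, 1.799, 0.799)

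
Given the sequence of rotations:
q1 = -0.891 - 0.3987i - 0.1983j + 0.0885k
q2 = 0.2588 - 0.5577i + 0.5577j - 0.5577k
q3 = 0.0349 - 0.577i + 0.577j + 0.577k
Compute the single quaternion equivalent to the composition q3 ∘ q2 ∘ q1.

q2 · q1 = -0.293 + 0.3325i - 0.2765j + 0.8528k
q3 · q2 · q1 = -0.1509 + 0.8323i + 0.5052j - 0.1716k
-0.1509 + 0.8323i + 0.5052j - 0.1716k


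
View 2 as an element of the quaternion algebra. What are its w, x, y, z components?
2 + 0i + 0j + 0k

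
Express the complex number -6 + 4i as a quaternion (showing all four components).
-6 + 4i + 0j + 0k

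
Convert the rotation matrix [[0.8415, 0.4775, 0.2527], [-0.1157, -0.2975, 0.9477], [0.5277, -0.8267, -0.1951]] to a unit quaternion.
0.5807 - 0.7639i - 0.1184j - 0.2554k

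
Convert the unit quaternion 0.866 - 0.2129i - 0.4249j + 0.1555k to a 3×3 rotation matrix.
[[0.5906, -0.0884, -0.8021], [0.4502, 0.861, 0.2366], [0.6697, -0.5009, 0.5483]]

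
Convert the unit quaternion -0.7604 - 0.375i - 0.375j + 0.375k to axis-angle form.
axis = (-√3/3, -√3/3, √3/3), θ = 279°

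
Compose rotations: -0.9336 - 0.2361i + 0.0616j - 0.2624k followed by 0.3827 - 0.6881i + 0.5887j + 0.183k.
-0.508 + 0.3863i - 0.7498j - 0.1747k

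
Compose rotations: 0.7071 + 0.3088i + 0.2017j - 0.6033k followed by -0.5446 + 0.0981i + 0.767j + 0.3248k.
-0.3741 - 0.627i + 0.592j + 0.3412k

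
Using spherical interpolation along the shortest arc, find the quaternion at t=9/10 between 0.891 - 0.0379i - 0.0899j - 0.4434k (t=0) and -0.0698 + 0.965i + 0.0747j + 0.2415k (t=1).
0.1904 - 0.933i - 0.0843j - 0.2935k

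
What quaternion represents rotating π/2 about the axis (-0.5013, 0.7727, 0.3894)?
0.7071 - 0.3545i + 0.5464j + 0.2753k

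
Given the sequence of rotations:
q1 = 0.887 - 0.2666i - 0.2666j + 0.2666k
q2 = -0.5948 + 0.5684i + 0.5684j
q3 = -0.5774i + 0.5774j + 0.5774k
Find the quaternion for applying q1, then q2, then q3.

q2 · q1 = -0.2245 + 0.8143i + 0.5112j - 0.1586k
q3 · q2 · q1 = 0.2666 - 0.2571i + 0.249j - 0.895k
0.2666 - 0.2571i + 0.249j - 0.895k


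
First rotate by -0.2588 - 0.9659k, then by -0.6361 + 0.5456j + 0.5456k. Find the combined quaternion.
0.6916 - 0.527i - 0.1412j + 0.4732k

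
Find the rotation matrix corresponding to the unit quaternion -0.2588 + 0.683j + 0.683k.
[[-0.866, 0.3535, -0.3535], [-0.3535, 0.067, 0.933], [0.3535, 0.933, 0.067]]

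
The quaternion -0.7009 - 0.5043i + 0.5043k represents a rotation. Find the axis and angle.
axis = (-√2/2, 0, √2/2), θ = 269°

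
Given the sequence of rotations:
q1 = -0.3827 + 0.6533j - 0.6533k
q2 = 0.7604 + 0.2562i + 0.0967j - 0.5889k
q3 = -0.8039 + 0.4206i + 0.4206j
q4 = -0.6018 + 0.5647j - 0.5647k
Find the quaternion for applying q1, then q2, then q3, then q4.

q2 · q1 = -0.7389 + 0.2235i + 0.6271j - 0.104k
q3 · q2 · q1 = 0.2362 - 0.5342i - 0.7712j + 0.2534k
q4 · q3 · q2 · q1 = 0.4364 + 0.0291i + 0.8992j + 0.0158k
0.4364 + 0.0291i + 0.8992j + 0.0158k


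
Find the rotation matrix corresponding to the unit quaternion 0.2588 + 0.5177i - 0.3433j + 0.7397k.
[[-0.33, -0.7383, 0.5882], [0.0274, -0.6303, -0.7758], [0.9436, -0.2399, 0.2283]]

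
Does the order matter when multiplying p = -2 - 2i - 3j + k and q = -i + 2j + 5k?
Yes: pq = -1 - 15i + 5j - 17k ≠ -1 + 19i - 13j - 3k = qp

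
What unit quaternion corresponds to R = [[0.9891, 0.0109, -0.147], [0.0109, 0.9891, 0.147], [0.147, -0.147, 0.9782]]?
0.9945 - 0.0739i - 0.0739j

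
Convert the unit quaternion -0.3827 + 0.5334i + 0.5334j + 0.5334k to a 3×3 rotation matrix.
[[-0.1381, 0.9773, 0.1608], [0.1608, -0.1381, 0.9773], [0.9773, 0.1608, -0.1381]]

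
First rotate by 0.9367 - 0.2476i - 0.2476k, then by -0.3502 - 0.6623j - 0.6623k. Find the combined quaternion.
-0.492 + 0.2507i - 0.4564j - 0.6977k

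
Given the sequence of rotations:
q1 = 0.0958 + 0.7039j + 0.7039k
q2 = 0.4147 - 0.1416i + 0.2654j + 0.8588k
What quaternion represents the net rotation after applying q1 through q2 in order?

q2 · q1 = -0.7516 - 0.4313i + 0.417j + 0.2745k
-0.7516 - 0.4313i + 0.417j + 0.2745k


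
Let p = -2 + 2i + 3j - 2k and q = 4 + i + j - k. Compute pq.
-15 + 5i + 10j - 7k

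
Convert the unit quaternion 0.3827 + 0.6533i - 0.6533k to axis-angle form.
axis = (√2/2, 0, -√2/2), θ = 3π/4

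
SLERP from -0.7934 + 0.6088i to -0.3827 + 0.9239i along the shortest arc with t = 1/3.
-0.6756 + 0.7373i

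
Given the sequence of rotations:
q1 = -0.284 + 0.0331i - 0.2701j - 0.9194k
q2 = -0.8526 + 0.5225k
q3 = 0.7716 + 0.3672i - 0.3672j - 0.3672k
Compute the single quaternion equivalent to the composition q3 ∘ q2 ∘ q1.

q2 · q1 = 0.7225 + 0.1129i + 0.2476j + 0.6355k
q3 · q2 · q1 = 0.8403 + 0.21i - 0.3491j + 0.3574k
0.8403 + 0.21i - 0.3491j + 0.3574k


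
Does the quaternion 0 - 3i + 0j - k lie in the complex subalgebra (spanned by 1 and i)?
No. The quaternion -3i - k has j-coefficient y = 0 and k-coefficient z = -1, not both zero, so it does not lie in the complex subalgebra spanned by 1 and i.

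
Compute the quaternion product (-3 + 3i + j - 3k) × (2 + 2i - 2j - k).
-13 - 7i + 5j - 11k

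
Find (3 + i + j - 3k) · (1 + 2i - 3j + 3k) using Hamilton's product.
13 + i - 17j + k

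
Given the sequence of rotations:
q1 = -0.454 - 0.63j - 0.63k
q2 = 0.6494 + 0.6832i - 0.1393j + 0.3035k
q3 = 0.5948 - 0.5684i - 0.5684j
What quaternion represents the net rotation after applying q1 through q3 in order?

q2 · q1 = -0.1914 - 0.0312i + 0.0845j - 0.9773k
q3 · q2 · q1 = -0.0835 + 0.6457i - 0.3964j - 0.6471k
-0.0835 + 0.6457i - 0.3964j - 0.6471k


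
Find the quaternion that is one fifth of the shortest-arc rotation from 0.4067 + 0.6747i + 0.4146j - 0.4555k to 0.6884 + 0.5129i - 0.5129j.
0.5258 + 0.7154i + 0.2332j - 0.3967k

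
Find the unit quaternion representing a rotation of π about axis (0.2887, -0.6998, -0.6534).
0.2887i - 0.6998j - 0.6534k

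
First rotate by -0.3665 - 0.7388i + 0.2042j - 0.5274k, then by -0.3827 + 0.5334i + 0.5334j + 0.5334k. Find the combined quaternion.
0.7067 - 0.303i - 0.3864j + 0.5093k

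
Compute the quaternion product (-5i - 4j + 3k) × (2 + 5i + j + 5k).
14 - 33i + 32j + 21k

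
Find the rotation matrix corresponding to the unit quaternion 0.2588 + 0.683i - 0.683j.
[[0.067, -0.933, -0.3535], [-0.933, 0.067, -0.3535], [0.3535, 0.3535, -0.866]]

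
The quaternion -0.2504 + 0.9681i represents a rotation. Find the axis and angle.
axis = (1, 0, 0), θ = 209°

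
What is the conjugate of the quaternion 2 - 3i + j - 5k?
2 + 3i - j + 5k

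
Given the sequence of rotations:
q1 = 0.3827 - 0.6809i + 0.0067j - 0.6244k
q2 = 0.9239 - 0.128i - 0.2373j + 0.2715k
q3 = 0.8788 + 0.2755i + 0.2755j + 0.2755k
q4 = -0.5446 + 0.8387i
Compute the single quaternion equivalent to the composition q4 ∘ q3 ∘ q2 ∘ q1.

q2 · q1 = 0.4375 - 0.5317i - 0.3494j - 0.6354k
q3 · q2 · q1 = 0.8023 - 0.4255i - 0.158j - 0.3876k
q4 · q3 · q2 · q1 = -0.0801 + 0.9046i + 0.4111j + 0.0786k
-0.0801 + 0.9046i + 0.4111j + 0.0786k


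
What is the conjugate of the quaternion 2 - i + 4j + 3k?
2 + i - 4j - 3k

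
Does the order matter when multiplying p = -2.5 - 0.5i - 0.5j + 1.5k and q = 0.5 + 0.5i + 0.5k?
Yes: pq = -1.75 - 1.75i + 0.75j - 0.25k ≠ -1.75 - 1.25i - 1.25j - 0.75k = qp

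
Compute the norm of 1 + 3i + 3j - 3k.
√28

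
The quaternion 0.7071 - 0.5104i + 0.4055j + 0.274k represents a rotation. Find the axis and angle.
axis = (-0.7218, 0.5735, 0.3875), θ = π/2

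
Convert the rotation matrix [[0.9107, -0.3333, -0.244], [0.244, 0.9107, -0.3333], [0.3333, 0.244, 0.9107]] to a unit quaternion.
0.9659 + 0.1494i - 0.1494j + 0.1494k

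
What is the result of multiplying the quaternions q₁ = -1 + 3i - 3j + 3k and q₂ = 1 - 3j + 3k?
-19 + 3i - 9j - 9k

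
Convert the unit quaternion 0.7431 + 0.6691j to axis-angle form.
axis = (0, 1, 0), θ = 84°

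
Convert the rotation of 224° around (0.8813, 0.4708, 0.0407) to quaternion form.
-0.3746 + 0.8171i + 0.4365j + 0.0377k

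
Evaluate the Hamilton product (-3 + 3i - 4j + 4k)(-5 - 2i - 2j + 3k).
1 - 13i + 9j - 43k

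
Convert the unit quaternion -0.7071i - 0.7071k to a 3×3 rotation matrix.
[[0, 0, 1], [0, -1, 0], [1, 0, 0]]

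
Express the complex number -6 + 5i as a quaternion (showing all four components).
-6 + 5i + 0j + 0k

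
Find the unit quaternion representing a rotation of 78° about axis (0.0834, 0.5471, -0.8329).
0.7771 + 0.0525i + 0.3443j - 0.5242k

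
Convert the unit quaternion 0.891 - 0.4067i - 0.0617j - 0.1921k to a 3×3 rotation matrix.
[[0.9186, 0.3925, 0.0463], [-0.2921, 0.5954, 0.7484], [0.2662, -0.701, 0.6616]]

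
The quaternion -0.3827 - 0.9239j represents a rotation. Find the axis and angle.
axis = (0, -1, 0), θ = 5π/4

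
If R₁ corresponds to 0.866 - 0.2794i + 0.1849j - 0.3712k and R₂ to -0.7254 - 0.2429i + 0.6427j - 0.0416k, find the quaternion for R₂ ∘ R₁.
-0.8303 - 0.2386i + 0.3439j + 0.3679k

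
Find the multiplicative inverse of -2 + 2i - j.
-0.2222 - 0.2222i + 0.1111j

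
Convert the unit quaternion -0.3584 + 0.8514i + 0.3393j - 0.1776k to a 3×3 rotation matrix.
[[0.7067, 0.4505, -0.5456], [0.7051, -0.5128, 0.4898], [-0.0592, -0.7308, -0.68]]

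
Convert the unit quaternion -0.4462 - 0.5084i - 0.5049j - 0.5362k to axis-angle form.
axis = (-0.5681, -0.5642, -0.5992), θ = 233°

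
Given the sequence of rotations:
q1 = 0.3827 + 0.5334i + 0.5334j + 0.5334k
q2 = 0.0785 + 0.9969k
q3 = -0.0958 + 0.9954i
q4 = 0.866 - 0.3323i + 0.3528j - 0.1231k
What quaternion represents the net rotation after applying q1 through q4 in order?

q2 · q1 = -0.5017 - 0.4899i + 0.5736j + 0.4234k
q3 · q2 · q1 = 0.5357 - 0.4525i - 0.4764j + 0.5304k
q4 · q3 · q2 · q1 = 0.5469 - 0.4414i + 0.0084j + 0.7113k
0.5469 - 0.4414i + 0.0084j + 0.7113k


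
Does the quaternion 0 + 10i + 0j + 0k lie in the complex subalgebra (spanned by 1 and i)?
Yes. The quaternion 10i has j- and k-coefficients y = z = 0, so it lies in the complex subalgebra spanned by 1 and i.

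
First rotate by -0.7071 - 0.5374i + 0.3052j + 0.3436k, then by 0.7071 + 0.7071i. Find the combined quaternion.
-0.12 - 0.88i - 0.0272j + 0.4588k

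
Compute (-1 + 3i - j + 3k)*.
-1 - 3i + j - 3k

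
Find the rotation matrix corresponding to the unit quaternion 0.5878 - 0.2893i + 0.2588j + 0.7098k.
[[-0.1416, -0.9842, -0.1064], [0.6847, -0.175, 0.7075], [-0.7149, 0.0273, 0.6987]]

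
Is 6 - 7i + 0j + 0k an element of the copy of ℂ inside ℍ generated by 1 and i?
Yes. The quaternion 6 - 7i has j- and k-coefficients y = z = 0, so it lies in the complex subalgebra spanned by 1 and i.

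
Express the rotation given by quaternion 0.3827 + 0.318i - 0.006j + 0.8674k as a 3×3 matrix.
[[-0.5048, -0.6677, 0.5471], [0.6601, -0.707, -0.2538], [0.5563, 0.233, 0.7977]]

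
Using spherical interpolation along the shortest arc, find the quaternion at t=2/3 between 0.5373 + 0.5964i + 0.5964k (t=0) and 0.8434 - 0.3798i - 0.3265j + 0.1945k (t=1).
0.8791 - 0.0426i - 0.2527j + 0.4018k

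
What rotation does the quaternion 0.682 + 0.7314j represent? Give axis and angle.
axis = (0, 1, 0), θ = 94°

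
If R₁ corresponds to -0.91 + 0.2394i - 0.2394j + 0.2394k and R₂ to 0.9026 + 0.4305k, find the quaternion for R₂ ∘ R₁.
-0.9244 + 0.3191i - 0.113j - 0.1757k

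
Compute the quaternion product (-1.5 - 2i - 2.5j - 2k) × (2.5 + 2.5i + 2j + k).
8.25 - 7.25i - 12.25j - 4.25k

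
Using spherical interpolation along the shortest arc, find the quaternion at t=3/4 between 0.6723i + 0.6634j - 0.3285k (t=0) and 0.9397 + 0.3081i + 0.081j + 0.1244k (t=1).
0.8166 + 0.4958i + 0.2954j - 0.0033k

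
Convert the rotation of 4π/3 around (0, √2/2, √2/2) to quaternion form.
-0.5 + 0.6124j + 0.6124k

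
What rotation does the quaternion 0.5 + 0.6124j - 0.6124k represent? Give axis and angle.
axis = (0, √2/2, -√2/2), θ = 2π/3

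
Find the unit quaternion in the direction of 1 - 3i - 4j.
0.1961 - 0.5883i - 0.7845j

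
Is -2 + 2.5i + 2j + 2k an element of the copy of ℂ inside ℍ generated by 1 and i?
No. The quaternion -2 + 2.5i + 2j + 2k has j-coefficient y = 2 and k-coefficient z = 2, not both zero, so it does not lie in the complex subalgebra spanned by 1 and i.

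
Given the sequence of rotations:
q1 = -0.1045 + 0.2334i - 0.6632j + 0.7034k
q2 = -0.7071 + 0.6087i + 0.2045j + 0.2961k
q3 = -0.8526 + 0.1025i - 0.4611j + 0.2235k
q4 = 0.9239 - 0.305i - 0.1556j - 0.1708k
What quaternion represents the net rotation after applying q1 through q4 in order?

q2 · q1 = -0.1408 + 0.1116i + 0.0885j - 0.9797k
q3 · q2 · q1 = 0.3684 + 0.3224i + 0.1148j + 0.8644k
q4 · q3 · q2 · q1 = 0.6042 + 0.0706i + 0.2573j + 0.7508k
0.6042 + 0.0706i + 0.2573j + 0.7508k


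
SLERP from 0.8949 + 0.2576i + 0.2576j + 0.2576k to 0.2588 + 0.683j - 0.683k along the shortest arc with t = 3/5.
0.6601 + 0.135i + 0.6397j - 0.3698k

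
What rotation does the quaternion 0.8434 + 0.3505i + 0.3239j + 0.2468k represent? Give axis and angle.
axis = (0.6524, 0.6028, 0.4593), θ = 65°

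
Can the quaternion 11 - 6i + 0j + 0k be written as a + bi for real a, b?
Yes. The quaternion 11 - 6i has j- and k-coefficients y = z = 0, so it lies in the complex subalgebra spanned by 1 and i.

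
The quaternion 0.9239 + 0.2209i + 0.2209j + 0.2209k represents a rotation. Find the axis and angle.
axis = (√3/3, √3/3, √3/3), θ = π/4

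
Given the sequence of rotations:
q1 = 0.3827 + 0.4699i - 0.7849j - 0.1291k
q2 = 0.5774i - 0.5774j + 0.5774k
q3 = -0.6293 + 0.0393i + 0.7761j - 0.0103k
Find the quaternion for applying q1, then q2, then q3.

q2 · q1 = -0.65 + 0.7487i + 0.1249j + 0.0391k
q3 · q2 · q1 = 0.2831 - 0.4651i - 0.5923j - 0.5941k
0.2831 - 0.4651i - 0.5923j - 0.5941k


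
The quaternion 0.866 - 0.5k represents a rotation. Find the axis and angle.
axis = (0, 0, -1), θ = π/3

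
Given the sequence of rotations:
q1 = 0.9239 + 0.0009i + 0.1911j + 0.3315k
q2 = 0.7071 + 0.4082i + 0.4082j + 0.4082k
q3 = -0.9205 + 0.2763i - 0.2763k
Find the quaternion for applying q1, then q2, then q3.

q2 · q1 = 0.4396 + 0.4351i + 0.3773j + 0.6892k
q3 · q2 · q1 = -0.3344 - 0.1748i - 0.6579j - 0.6516k
-0.3344 - 0.1748i - 0.6579j - 0.6516k


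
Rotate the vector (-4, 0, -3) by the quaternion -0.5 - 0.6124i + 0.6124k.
(1.25, 4.287, 2.25)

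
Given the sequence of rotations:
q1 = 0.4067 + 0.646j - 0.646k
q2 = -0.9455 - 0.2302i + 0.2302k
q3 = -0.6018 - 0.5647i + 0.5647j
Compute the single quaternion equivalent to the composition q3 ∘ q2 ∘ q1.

q2 · q1 = -0.2358 - 0.2423i - 0.7595j + 0.5557k
q3 · q2 · q1 = 0.434 + 0.5928i + 0.6377j + 0.2313k
0.434 + 0.5928i + 0.6377j + 0.2313k


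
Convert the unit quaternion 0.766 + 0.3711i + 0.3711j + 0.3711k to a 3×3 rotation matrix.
[[0.4491, -0.2931, 0.844], [0.844, 0.4491, -0.2931], [-0.2931, 0.844, 0.4491]]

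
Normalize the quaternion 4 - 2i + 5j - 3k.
0.5443 - 0.2722i + 0.6804j - 0.4082k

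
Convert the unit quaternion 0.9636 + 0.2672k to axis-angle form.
axis = (0, 0, 1), θ = 31°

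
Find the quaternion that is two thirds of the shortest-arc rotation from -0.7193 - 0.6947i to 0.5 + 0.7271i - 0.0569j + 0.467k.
-0.592 - 0.7389i + 0.0389j - 0.3195k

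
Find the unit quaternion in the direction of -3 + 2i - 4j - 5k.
-0.4082 + 0.2722i - 0.5443j - 0.6804k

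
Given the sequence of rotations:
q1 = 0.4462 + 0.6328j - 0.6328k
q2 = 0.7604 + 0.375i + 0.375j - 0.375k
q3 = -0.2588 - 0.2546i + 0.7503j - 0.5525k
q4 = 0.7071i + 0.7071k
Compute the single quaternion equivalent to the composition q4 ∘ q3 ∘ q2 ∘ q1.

q2 · q1 = -0.1353 + 0.1673i + 0.8858j - 0.4112k
q3 · q2 · q1 = -0.8142 + 0.172i - 0.5279j - 0.1699k
q4 · q3 · q2 · q1 = -0.0015 - 0.2024i + 0.2418j - 0.949k
-0.0015 - 0.2024i + 0.2418j - 0.949k


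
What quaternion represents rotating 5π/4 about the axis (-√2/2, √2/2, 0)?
-0.3827 - 0.6533i + 0.6533j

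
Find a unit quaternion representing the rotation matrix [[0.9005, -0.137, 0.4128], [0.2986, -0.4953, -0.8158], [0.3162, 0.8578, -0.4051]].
0.5 + 0.8368i + 0.0483j + 0.2178k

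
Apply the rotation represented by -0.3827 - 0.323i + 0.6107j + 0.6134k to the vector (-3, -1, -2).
(3.148, 1.549, -1.301)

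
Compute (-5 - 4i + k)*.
-5 + 4i - k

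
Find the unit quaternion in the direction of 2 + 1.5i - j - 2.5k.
0.5443 + 0.4082i - 0.2722j - 0.6804k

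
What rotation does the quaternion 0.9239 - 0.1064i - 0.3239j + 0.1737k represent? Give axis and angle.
axis = (-0.2781, -0.8465, 0.454), θ = π/4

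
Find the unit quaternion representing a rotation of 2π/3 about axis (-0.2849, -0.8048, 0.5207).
0.5 - 0.2467i - 0.697j + 0.4509k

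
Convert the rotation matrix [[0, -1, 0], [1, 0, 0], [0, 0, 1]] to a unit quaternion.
0.7071 + 0.7071k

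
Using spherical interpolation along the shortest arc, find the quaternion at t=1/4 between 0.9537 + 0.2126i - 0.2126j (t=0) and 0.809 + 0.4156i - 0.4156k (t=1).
0.9423 + 0.2716i - 0.1629j - 0.1087k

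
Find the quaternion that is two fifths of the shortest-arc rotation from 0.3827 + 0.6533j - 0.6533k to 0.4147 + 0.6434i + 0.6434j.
0.4434 + 0.2937i + 0.7274j - 0.4337k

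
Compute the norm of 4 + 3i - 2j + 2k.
√33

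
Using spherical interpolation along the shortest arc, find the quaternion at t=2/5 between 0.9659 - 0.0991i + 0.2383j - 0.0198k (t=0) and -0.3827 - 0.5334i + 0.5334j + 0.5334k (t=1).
0.9252 + 0.2094i - 0.1054j - 0.2983k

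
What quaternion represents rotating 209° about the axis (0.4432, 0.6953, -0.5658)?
-0.2504 + 0.4291i + 0.6732j - 0.5478k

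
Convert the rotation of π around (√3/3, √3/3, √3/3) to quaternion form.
0.5774i + 0.5774j + 0.5774k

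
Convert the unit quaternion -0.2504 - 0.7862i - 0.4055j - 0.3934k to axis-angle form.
axis = (-0.8121, -0.4188, -0.4063), θ = 209°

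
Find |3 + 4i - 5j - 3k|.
√59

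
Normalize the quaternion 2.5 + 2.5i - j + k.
0.6565 + 0.6565i - 0.2626j + 0.2626k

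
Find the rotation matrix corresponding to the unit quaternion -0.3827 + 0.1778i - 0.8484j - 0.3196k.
[[-0.6439, -0.5463, 0.5357], [-0.0571, 0.7325, 0.6784], [-0.763, 0.4062, -0.5028]]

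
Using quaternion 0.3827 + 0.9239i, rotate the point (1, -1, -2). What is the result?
(1, 2.121, 0.707)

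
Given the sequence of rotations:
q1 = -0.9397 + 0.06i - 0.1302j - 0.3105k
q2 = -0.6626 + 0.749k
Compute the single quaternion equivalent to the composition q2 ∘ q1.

q2 · q1 = 0.8552 + 0.0578i + 0.1312j - 0.4981k
0.8552 + 0.0578i + 0.1312j - 0.4981k


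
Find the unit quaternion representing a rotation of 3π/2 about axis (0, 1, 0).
-0.7071 + 0.7071j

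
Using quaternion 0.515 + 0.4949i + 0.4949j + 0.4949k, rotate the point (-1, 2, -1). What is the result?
(-1.06, -0.939, 1.999)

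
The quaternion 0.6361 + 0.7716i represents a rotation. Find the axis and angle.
axis = (1, 0, 0), θ = 101°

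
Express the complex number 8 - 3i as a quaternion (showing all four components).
8 - 3i + 0j + 0k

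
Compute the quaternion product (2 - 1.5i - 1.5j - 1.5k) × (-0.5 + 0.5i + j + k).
2.75 + 1.75i + 3.5j + 2k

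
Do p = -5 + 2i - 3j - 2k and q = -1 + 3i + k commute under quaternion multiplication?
No: pq = 1 - 20i - 5j + 6k ≠ 1 - 14i + 11j - 12k = qp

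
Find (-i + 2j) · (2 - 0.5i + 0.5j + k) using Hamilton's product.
-1.5 + 5j + 0.5k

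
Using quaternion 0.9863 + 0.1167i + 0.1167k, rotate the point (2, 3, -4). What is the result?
(1.146, 4.218, -3.146)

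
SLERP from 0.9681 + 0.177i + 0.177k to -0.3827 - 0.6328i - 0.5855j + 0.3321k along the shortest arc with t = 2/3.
0.6839 + 0.5511i + 0.4432j - 0.1793k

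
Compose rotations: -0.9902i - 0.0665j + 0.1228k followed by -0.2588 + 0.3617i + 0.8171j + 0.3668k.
0.3674 + 0.381i - 0.3904j + 0.7533k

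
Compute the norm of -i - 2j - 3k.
√14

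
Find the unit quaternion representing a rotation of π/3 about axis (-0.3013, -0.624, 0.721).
0.866 - 0.1507i - 0.312j + 0.3605k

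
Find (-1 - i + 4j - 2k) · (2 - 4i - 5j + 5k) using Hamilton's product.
24 + 12i + 26j + 12k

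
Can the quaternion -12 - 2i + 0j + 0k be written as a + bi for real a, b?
Yes. The quaternion -12 - 2i has j- and k-coefficients y = z = 0, so it lies in the complex subalgebra spanned by 1 and i.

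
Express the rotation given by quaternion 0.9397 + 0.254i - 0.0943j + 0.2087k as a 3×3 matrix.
[[0.8951, -0.4401, -0.0712], [0.3443, 0.7839, -0.5167], [0.2832, 0.438, 0.8532]]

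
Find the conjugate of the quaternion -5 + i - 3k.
-5 - i + 3k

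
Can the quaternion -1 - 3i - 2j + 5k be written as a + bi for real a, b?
No. The quaternion -1 - 3i - 2j + 5k has j-coefficient y = -2 and k-coefficient z = 5, not both zero, so it does not lie in the complex subalgebra spanned by 1 and i.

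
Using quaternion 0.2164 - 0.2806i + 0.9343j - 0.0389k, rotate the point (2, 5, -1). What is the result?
(-4.461, 3.066, -0.832)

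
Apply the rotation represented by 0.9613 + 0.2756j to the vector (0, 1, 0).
(0, 1, 0)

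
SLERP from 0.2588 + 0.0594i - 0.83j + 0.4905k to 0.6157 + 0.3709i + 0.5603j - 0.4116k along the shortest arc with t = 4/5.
-0.4671 - 0.3047i - 0.6824j + 0.4725k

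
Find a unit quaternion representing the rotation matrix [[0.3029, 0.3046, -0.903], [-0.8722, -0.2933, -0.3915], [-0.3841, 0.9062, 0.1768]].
0.5446 + 0.5957i - 0.2382j - 0.5402k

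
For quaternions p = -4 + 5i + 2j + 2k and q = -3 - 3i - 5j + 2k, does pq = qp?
No: pq = 33 + 11i - 2j - 33k ≠ 33 - 17i + 30j + 5k = qp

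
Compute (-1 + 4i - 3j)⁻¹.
-0.0385 - 0.1538i + 0.1154j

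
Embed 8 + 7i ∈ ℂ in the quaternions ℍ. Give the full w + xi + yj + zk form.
8 + 7i + 0j + 0k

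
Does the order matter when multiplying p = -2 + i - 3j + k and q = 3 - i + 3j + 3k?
Yes: pq = 1 - 7i - 19j - 3k ≠ 1 + 17i - 11j - 3k = qp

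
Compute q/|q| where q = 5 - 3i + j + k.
0.8333 - 0.5i + 0.1667j + 0.1667k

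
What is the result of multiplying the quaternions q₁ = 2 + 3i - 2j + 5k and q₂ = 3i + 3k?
-24 + 6j + 12k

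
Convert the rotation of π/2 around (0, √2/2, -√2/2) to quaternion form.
0.7071 + 0.5j - 0.5k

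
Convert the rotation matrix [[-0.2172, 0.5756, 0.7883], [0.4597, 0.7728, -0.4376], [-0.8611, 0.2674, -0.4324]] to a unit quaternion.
0.5299 + 0.3326i + 0.7782j - 0.0547k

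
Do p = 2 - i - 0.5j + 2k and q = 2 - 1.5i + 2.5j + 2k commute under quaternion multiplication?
No: pq = -0.25 - 11i + 3j + 4.75k ≠ -0.25 + i + 5j + 11.25k = qp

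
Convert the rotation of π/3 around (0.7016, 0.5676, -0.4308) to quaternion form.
0.866 + 0.3508i + 0.2838j - 0.2154k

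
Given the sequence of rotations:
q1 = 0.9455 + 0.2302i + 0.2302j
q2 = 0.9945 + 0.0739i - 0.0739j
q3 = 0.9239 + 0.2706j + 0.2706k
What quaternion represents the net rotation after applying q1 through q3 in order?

q2 · q1 = 0.9403 + 0.2988i + 0.1591j + 0.034k
q3 · q2 · q1 = 0.8165 + 0.2422i + 0.4823j + 0.205k
0.8165 + 0.2422i + 0.4823j + 0.205k


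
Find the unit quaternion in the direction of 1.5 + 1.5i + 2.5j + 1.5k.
0.416 + 0.416i + 0.6934j + 0.416k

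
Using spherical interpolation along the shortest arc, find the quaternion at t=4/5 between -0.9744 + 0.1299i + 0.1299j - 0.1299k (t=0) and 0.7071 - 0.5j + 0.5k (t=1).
-0.7858 + 0.0276i + 0.4369j - 0.4369k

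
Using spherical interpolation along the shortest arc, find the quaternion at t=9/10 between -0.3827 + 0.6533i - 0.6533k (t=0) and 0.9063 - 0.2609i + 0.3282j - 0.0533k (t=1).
-0.8945 + 0.3236i - 0.3071j - 0.0296k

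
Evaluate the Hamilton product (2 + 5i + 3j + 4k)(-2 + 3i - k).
-15 - 7i + 11j - 19k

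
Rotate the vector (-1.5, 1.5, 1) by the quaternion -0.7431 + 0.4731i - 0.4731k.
(-2.331, -0.195, 0.169)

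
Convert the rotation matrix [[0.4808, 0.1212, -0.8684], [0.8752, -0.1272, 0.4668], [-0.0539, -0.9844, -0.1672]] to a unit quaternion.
0.5446 - 0.6662i - 0.3739j + 0.3461k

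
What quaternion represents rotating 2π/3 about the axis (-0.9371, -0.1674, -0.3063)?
0.5 - 0.8116i - 0.145j - 0.2653k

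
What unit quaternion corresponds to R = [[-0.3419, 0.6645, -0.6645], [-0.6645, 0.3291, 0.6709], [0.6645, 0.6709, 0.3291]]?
0.5737 - 0.5792j - 0.5792k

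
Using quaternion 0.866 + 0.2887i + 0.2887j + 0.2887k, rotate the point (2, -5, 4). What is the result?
(5.667, -3.333, -1.334)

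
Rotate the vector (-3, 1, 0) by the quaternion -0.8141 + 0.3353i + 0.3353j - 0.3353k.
(-1.972, -1.762, -1.734)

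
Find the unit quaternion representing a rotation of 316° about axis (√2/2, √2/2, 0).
-0.9272 + 0.2649i + 0.2649j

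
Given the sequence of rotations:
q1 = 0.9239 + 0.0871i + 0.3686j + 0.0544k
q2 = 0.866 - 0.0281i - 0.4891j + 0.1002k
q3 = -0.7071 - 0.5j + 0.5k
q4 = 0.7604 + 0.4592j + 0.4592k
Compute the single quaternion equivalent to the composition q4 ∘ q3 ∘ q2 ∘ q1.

q2 · q1 = 0.9774 - 0.0141i - 0.1224j + 0.1719k
q3 · q2 · q1 = -0.8383 - 0.0148i - 0.4092j + 0.3601k
q4 · q3 · q2 · q1 = -0.6149 + 0.342i - 0.7029j - 0.1043k
-0.6149 + 0.342i - 0.7029j - 0.1043k


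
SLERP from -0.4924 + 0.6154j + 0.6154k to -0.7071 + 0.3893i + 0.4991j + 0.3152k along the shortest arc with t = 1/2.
-0.6237 + 0.2024i + 0.5795j + 0.4839k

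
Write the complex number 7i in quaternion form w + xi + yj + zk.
0 + 7i + 0j + 0k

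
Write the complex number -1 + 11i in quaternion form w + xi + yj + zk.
-1 + 11i + 0j + 0k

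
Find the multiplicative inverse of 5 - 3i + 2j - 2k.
0.119 + 0.0714i - 0.0476j + 0.0476k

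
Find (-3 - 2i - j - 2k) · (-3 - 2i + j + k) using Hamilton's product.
8 + 13i + 6j - k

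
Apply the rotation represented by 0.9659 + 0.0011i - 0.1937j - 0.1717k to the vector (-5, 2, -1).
(-3.293, 3.478, -2.657)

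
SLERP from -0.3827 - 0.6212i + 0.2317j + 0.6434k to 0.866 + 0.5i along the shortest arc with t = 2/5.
-0.6366 - 0.6288i + 0.1513j + 0.42k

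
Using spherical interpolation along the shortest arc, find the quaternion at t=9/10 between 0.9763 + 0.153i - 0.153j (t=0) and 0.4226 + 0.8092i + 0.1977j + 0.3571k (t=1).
0.5121 + 0.7739i + 0.1662j + 0.3334k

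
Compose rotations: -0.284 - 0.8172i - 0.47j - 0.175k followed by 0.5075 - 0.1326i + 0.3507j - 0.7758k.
-0.2234 - 0.8031i + 0.2727j + 0.4804k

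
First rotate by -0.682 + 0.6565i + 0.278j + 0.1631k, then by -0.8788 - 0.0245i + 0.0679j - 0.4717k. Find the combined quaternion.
0.6735 - 0.418i - 0.5963j + 0.127k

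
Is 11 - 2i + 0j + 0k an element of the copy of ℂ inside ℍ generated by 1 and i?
Yes. The quaternion 11 - 2i has j- and k-coefficients y = z = 0, so it lies in the complex subalgebra spanned by 1 and i.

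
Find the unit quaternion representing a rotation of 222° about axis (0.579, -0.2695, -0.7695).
-0.3584 + 0.5405i - 0.2516j - 0.7184k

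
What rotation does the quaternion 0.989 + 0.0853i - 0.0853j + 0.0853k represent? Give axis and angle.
axis = (√3/3, -√3/3, √3/3), θ = 17°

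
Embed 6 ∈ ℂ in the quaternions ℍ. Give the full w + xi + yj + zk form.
6 + 0i + 0j + 0k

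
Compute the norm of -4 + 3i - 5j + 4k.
√66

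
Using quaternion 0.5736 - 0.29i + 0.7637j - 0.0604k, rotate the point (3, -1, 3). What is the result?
(2.586, -1.64, -3.102)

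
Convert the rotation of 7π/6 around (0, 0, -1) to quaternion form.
-0.2588 - 0.9659k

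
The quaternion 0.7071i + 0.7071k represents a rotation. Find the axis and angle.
axis = (√2/2, 0, √2/2), θ = π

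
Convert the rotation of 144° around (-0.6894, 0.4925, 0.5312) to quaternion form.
0.309 - 0.6557i + 0.4684j + 0.5052k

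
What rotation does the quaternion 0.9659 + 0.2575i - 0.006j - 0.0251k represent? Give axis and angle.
axis = (0.995, -0.0232, -0.097), θ = π/6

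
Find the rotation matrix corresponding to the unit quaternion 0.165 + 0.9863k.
[[-0.9456, -0.3255, 0], [0.3255, -0.9456, 0], [0, 0, 1]]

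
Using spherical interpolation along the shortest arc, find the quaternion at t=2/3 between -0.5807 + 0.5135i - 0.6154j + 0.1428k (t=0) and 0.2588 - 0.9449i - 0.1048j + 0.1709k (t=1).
-0.4152 + 0.8925i - 0.1618j - 0.07k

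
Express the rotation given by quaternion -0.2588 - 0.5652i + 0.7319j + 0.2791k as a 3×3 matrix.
[[-0.2271, -0.6829, -0.6943], [-0.9718, 0.2053, 0.116], [0.0633, 0.7011, -0.7103]]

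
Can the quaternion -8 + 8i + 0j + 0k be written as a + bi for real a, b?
Yes. The quaternion -8 + 8i has j- and k-coefficients y = z = 0, so it lies in the complex subalgebra spanned by 1 and i.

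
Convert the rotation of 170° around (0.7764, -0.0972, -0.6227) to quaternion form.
0.0872 + 0.7734i - 0.0968j - 0.6203k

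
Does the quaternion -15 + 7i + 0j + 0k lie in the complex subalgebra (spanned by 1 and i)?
Yes. The quaternion -15 + 7i has j- and k-coefficients y = z = 0, so it lies in the complex subalgebra spanned by 1 and i.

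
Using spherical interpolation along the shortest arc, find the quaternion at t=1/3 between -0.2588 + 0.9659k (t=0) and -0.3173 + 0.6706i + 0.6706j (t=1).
-0.369 + 0.3203i + 0.3203j + 0.8115k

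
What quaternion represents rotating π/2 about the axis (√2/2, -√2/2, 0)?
0.7071 + 0.5i - 0.5j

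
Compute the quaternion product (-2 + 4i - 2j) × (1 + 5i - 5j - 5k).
-32 + 4i + 28j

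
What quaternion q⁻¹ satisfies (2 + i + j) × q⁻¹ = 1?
0.3333 - 0.1667i - 0.1667j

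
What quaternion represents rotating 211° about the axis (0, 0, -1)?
-0.2672 - 0.9636k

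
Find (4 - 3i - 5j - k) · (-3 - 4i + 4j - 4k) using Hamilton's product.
-8 + 17i + 23j - 45k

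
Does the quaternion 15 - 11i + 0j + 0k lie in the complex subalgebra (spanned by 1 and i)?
Yes. The quaternion 15 - 11i has j- and k-coefficients y = z = 0, so it lies in the complex subalgebra spanned by 1 and i.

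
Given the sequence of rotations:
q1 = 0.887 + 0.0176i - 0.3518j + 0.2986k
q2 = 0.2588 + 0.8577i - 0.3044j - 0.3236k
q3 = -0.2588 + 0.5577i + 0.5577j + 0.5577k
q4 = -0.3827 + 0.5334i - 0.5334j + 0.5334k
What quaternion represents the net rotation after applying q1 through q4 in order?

q2 · q1 = 0.204 + 0.5606i - 0.6229j - 0.5061k
q3 · q2 · q1 = 0.2642 + 0.0338i + 0.8699j - 0.4153k
q4 · q3 · q2 · q1 = 0.5664 - 0.1145i - 0.2343j + 0.7819k
0.5664 - 0.1145i - 0.2343j + 0.7819k


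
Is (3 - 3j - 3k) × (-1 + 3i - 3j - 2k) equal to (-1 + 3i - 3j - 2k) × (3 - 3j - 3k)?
No: pq = -18 + 6i - 15j + 6k ≠ -18 + 12i + 3j - 12k = qp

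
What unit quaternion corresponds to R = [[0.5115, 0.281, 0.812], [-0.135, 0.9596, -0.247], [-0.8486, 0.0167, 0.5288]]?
0.866 + 0.0761i + 0.4794j - 0.1201k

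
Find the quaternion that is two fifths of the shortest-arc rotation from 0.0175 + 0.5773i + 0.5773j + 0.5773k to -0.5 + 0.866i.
-0.2237 + 0.8009i + 0.3928j + 0.3928k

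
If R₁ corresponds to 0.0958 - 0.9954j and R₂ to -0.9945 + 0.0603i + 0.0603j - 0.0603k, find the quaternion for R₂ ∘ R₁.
-0.0353 - 0.0542i + 0.9957j - 0.0658k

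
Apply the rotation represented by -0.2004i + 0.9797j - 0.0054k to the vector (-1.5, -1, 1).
(1.774, -0.341, -0.993)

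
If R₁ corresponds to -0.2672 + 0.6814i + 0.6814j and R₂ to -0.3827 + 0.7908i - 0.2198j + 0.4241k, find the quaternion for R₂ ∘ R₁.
-0.2868 - 0.7611i + 0.0869j + 0.5753k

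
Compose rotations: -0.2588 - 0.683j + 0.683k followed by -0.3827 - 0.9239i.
0.099 + 0.2391i + 0.8924j + 0.3696k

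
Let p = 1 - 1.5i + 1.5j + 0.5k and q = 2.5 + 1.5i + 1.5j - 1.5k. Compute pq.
3.25 - 5.25i + 3.75j - 4.75k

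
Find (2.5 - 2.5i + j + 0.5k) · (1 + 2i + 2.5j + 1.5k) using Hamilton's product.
4.25 + 2.75i + 12j - 4k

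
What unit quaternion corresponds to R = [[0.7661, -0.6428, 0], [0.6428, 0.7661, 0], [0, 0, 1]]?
0.9397 + 0.342k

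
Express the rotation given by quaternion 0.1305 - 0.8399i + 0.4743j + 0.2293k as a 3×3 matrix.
[[0.4449, -0.8566, -0.2614], [-0.7369, -0.516, 0.4367], [-0.509, -0.0017, -0.8608]]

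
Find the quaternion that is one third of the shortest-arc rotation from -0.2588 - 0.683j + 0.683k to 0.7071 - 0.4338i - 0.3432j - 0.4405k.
-0.5166 + 0.1906i - 0.3924j + 0.7368k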